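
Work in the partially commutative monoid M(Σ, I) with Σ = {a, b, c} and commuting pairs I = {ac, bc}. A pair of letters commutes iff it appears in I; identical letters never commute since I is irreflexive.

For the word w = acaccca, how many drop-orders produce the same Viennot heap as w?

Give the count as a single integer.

#0=a has no predecessor
#1=c has no predecessor
#2=a depends on [0:a]
#3=c depends on [1:c]
#4=c depends on [3:c]
#5=c depends on [4:c]
#6=a depends on [2:a]
sources: [0:a, 1:c]
N(rest) = Σ N(rest − s) over sources s of rest; N(one piece) = 1:
  size 1 → [5]=1  [6]=1
  size 2 → [2,6]=1  [4,5]=1  [5,6]=2
  size 3 → [0,2,6]=1  [2,5,6]=3  [3,4,5]=1  [4,5,6]=3
  size 4 → [0,2,5,6]=4  [1,3,4,5]=1  [2,4,5,6]=6  [3,4,5,6]=4
  size 5 → [0,2,4,5,6]=10  [1,3,4,5,6]=5  [2,3,4,5,6]=10
  first=0(a) contributes 15
  first=1(c) contributes 20
|[w]| = 35

35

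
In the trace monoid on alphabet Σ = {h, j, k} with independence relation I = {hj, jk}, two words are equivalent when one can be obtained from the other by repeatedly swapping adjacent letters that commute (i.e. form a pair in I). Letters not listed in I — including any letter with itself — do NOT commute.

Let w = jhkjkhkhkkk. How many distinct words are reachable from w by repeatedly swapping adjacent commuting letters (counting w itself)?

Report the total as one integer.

#0=j has no predecessor
#1=h has no predecessor
#2=k depends on [1:h]
#3=j depends on [0:j]
#4=k depends on [2:k]
#5=h depends on [4:k]
#6=k depends on [5:h]
#7=h depends on [6:k]
#8=k depends on [7:h]
#9=k depends on [8:k]
#10=k depends on [9:k]
sources: [0:j, 1:h]
N(rest) = Σ N(rest − s) over sources s of rest; N(one piece) = 1:
  size 1 → [3]=1  [10]=1
  size 2 → [0,3]=1  [3,10]=2  [9,10]=1
  size 3 → [0,3,10]=3  [3,9,10]=3  [8,9,10]=1
  size 4 → [0,3,9,10]=6  [3,8,9,10]=4  [7,8,9,10]=1
  size 5 → [0,3,8,9,10]=10  [3,7,8,9,10]=5  [6,7,8,9,10]=1
  size 6 → [0,3,7,8,9,10]=15  [3,6,7,8,9,10]=6  [5,6,7,8,9,10]=1
  size 7 → [0,3,6,7,8,9,10]=21  [3,5,6,7,8,9,10]=7  [4,5,6,7,8,9,10]=1
  size 8 → [0,3,5,6,7,8,9,10]=28  [2,4,5,6,7,8,9,10]=1  [3,4,5,6,7,8,9,10]=8
  size 9 → [0,3,4,5,6,7,8,9,10]=36  [1,2,4,5,6,7,8,9,10]=1  [2,3,4,5,6,7,8,9,10]=9
  first=0(j) contributes 10
  first=1(h) contributes 45
|[w]| = 55

55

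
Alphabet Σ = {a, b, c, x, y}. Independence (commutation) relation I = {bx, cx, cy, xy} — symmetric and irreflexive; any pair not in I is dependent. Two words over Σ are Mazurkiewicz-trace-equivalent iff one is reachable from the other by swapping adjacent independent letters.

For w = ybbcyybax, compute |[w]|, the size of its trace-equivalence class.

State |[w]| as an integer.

3

piece 0:y — minimal
piece 1:b rests on {0:y}
piece 2:b rests on {1:b}
piece 3:c rests on {2:b}
piece 4:y rests on {2:b}
piece 5:y rests on {4:y}
piece 6:b rests on {3:c, 5:y}
piece 7:a rests on {6:b}
piece 8:x rests on {7:a}
minimal pieces: {0:y}
ways to finish when only these pieces remain (= sum over removing one remaining piece with nothing left below it):
  1 left: {8}→1
  2 left: {7,8}→1
  3 left: {6,7,8}→1
  4 left: {3,6,7,8}→1  {5,6,7,8}→1
  5 left: {3,5,6,7,8}→2  {4,5,6,7,8}→1
  6 left: {3,4,5,6,7,8}→3
  7 left: {2,3,4,5,6,7,8}→3
  placing 0:y first → 3 extensions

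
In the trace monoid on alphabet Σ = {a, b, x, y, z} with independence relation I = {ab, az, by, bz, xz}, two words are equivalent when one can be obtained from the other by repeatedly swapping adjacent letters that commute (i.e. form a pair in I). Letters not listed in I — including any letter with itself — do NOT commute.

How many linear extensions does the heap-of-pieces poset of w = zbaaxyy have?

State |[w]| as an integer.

15

#0=z has no predecessor
#1=b has no predecessor
#2=a has no predecessor
#3=a depends on [2:a]
#4=x depends on [1:b, 3:a]
#5=y depends on [0:z, 4:x]
#6=y depends on [5:y]
sources: [0:z, 1:b, 2:a]
N(rest) = Σ N(rest − s) over sources s of rest; N(one piece) = 1:
  size 1 → [6]=1
  size 2 → [5,6]=1
  size 3 → [0,5,6]=1  [4,5,6]=1
  size 4 → [0,4,5,6]=2  [1,4,5,6]=1  [3,4,5,6]=1
  size 5 → [0,1,4,5,6]=3  [0,3,4,5,6]=3  [1,3,4,5,6]=2  [2,3,4,5,6]=1
  first=0(z) contributes 3
  first=1(b) contributes 4
  first=2(a) contributes 8
|[w]| = 15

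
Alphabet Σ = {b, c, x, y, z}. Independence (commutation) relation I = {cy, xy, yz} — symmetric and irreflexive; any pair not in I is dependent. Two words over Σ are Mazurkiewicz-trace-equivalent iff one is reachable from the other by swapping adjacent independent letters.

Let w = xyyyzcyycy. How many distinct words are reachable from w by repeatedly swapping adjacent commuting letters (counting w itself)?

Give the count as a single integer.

210

0(x) covers ∅
1(y) covers ∅
2(y) covers 1:y
3(y) covers 2:y
4(z) covers 0:x
5(c) covers 4:z
6(y) covers 3:y
7(y) covers 6:y
8(c) covers 5:c
9(y) covers 7:y
floor of heap: 0:x, 1:y
completions by unplaced set U, small U first (add the entries for U minus each lowest piece of U):
  |U|=1: {8}:1  {9}:1
  |U|=2: {5,8}:1  {7,9}:1  {8,9}:2
  |U|=3: {4,5,8}:1  {5,8,9}:3  {6,7,9}:1  {7,8,9}:3
  |U|=4: {0,4,5,8}:1  {3,6,7,9}:1  {4,5,8,9}:4  {5,7,8,9}:6  {6,7,8,9}:4
  |U|=5: {0,4,5,8,9}:5  {2,3,6,7,9}:1  {3,6,7,8,9}:5  {4,5,7,8,9}:10  {5,6,7,8,9}:10
  |U|=6: {0,4,5,7,8,9}:15  {1,2,3,6,7,9}:1  {2,3,6,7,8,9}:6  {3,5,6,7,8,9}:15  {4,5,6,7,8,9}:20
  |U|=7: {0,4,5,6,7,8,9}:35  {1,2,3,6,7,8,9}:7  {2,3,5,6,7,8,9}:21  {3,4,5,6,7,8,9}:35
  |U|=8: {0,3,4,5,6,7,8,9}:70  {1,2,3,5,6,7,8,9}:28  {2,3,4,5,6,7,8,9}:56
  start at 0(x): 84
  start at 1(y): 126
sum over floor = 210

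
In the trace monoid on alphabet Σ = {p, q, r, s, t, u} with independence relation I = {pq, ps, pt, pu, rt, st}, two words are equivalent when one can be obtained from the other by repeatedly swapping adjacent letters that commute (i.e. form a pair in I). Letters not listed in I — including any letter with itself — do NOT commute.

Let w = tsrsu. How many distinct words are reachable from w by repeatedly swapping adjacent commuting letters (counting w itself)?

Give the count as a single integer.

drop 0:t onto floor
drop 1:s onto floor
drop 2:r onto {1:s}
drop 3:s onto {2:r}
drop 4:u onto {0:t, 3:s}
ground layer = {0:t, 1:s}
drop-orders for the pieces not yet dropped (sum over which currently-grounded one goes next):
  1 to go: {4} 1
  2 to go: {0,4} 1  {3,4} 1
  3 to go: {0,3,4} 2  {2,3,4} 1
  if 0:t drops first: 1 orders
  if 1:s drops first: 3 orders
heap linearizations: 4

4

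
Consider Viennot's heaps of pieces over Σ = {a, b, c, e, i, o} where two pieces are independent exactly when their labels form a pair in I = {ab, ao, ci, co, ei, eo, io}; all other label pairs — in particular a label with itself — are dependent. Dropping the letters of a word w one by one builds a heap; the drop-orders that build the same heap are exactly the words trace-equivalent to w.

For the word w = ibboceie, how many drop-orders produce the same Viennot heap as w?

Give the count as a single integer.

piece 0:i — minimal
piece 1:b rests on {0:i}
piece 2:b rests on {1:b}
piece 3:o rests on {2:b}
piece 4:c rests on {2:b}
piece 5:e rests on {4:c}
piece 6:i rests on {2:b}
piece 7:e rests on {5:e}
minimal pieces: {0:i}
ways to finish when only these pieces remain (= sum over removing one remaining piece with nothing left below it):
  1 left: {3}→1  {6}→1  {7}→1
  2 left: {3,6}→2  {3,7}→2  {5,7}→1  {6,7}→2
  3 left: {3,5,7}→3  {3,6,7}→6  {4,5,7}→1  {5,6,7}→3
  4 left: {3,4,5,7}→4  {3,5,6,7}→12  {4,5,6,7}→4
  5 left: {3,4,5,6,7}→20
  6 left: {2,3,4,5,6,7}→20
  placing 0:i first → 20 extensions

20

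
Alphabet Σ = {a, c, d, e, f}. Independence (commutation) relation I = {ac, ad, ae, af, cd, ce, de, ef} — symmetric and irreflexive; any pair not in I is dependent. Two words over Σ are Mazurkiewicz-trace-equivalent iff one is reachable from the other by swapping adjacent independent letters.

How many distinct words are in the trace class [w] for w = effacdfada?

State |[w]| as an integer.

1680

piece 0:e — minimal
piece 1:f — minimal
piece 2:f rests on {1:f}
piece 3:a — minimal
piece 4:c rests on {2:f}
piece 5:d rests on {2:f}
piece 6:f rests on {4:c, 5:d}
piece 7:a rests on {3:a}
piece 8:d rests on {6:f}
piece 9:a rests on {7:a}
minimal pieces: {0:e, 1:f, 3:a}
ways to finish when only these pieces remain (= sum over removing one remaining piece with nothing left below it):
  1 left: {0}→1  {8}→1  {9}→1
  2 left: {0,8}→2  {0,9}→2  {6,8}→1  {7,9}→1  {8,9}→2
  3 left: {0,6,8}→3  {0,7,9}→3  {0,8,9}→6  {3,7,9}→1  {4,6,8}→1  {5,6,8}→1  {6,8,9}→3  {7,8,9}→3
  4 left: {0,3,7,9}→4  {0,4,6,8}→4  {0,5,6,8}→4  {0,6,8,9}→12  {0,7,8,9}→12  {3,7,8,9}→4  {4,5,6,8}→2  {4,6,8,9}→4  {5,6,8,9}→4  {6,7,8,9}→6
  5 left: {0,3,7,8,9}→20  {0,4,5,6,8}→10  {0,4,6,8,9}→20  {0,5,6,8,9}→20  {0,6,7,8,9}→30  {2,4,5,6,8}→2  {3,6,7,8,9}→10  {4,5,6,8,9}→10  {4,6,7,8,9}→10  {5,6,7,8,9}→10
  6 left: {0,2,4,5,6,8}→12  {0,3,6,7,8,9}→60  {0,4,5,6,8,9}→60  {0,4,6,7,8,9}→60  {0,5,6,7,8,9}→60  {1,2,4,5,6,8}→2  {2,4,5,6,8,9}→12  {3,4,6,7,8,9}→20  {3,5,6,7,8,9}→20  {4,5,6,7,8,9}→30
  7 left: {0,1,2,4,5,6,8}→14  {0,2,4,5,6,8,9}→84  {0,3,4,6,7,8,9}→140  {0,3,5,6,7,8,9}→140  {0,4,5,6,7,8,9}→210  {1,2,4,5,6,8,9}→14  {2,4,5,6,7,8,9}→42  {3,4,5,6,7,8,9}→70
  8 left: {0,1,2,4,5,6,8,9}→112  {0,2,4,5,6,7,8,9}→336  {0,3,4,5,6,7,8,9}→560  {1,2,4,5,6,7,8,9}→56  {2,3,4,5,6,7,8,9}→112
  placing 0:e first → 168 extensions
  placing 1:f first → 1008 extensions
  placing 3:a first → 504 extensions
total linear extensions = 1680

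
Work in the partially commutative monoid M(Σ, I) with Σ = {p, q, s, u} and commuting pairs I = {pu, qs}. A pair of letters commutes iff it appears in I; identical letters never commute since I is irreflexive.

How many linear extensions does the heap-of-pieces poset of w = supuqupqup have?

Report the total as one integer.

12

drop 0:s onto floor
drop 1:u onto {0:s}
drop 2:p onto {0:s}
drop 3:u onto {1:u}
drop 4:q onto {2:p, 3:u}
drop 5:u onto {4:q}
drop 6:p onto {4:q}
drop 7:q onto {5:u, 6:p}
drop 8:u onto {7:q}
drop 9:p onto {7:q}
ground layer = {0:s}
drop-orders for the pieces not yet dropped (sum over which currently-grounded one goes next):
  1 to go: {8} 1  {9} 1
  2 to go: {8,9} 2
  3 to go: {7,8,9} 2
  4 to go: {5,7,8,9} 2  {6,7,8,9} 2
  5 to go: {5,6,7,8,9} 4
  6 to go: {4,5,6,7,8,9} 4
  7 to go: {2,4,5,6,7,8,9} 4  {3,4,5,6,7,8,9} 4
  8 to go: {1,3,4,5,6,7,8,9} 4  {2,3,4,5,6,7,8,9} 8
  if 0:s drops first: 12 orders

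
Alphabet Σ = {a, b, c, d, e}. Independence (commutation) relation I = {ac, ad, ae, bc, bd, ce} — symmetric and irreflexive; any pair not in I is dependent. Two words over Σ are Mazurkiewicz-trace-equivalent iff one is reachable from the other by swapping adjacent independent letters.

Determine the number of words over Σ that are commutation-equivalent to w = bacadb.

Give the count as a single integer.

piece 0:b — minimal
piece 1:a rests on {0:b}
piece 2:c — minimal
piece 3:a rests on {1:a}
piece 4:d rests on {2:c}
piece 5:b rests on {3:a}
minimal pieces: {0:b, 2:c}
ways to finish when only these pieces remain (= sum over removing one remaining piece with nothing left below it):
  1 left: {4}→1  {5}→1
  2 left: {2,4}→1  {3,5}→1  {4,5}→2
  3 left: {1,3,5}→1  {2,4,5}→3  {3,4,5}→3
  4 left: {0,1,3,5}→1  {1,3,4,5}→4  {2,3,4,5}→6
  placing 0:b first → 10 extensions
  placing 2:c first → 5 extensions
total linear extensions = 15

15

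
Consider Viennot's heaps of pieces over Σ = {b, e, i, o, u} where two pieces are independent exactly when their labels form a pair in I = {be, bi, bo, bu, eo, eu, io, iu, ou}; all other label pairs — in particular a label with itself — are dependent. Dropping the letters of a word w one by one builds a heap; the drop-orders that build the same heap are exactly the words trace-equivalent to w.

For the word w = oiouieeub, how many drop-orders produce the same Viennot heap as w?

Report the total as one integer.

#0=o has no predecessor
#1=i has no predecessor
#2=o depends on [0:o]
#3=u has no predecessor
#4=i depends on [1:i]
#5=e depends on [4:i]
#6=e depends on [5:e]
#7=u depends on [3:u]
#8=b has no predecessor
sources: [0:o, 1:i, 3:u, 8:b]
N(rest) = Σ N(rest − s) over sources s of rest; N(one piece) = 1:
  size 1 → [2]=1  [6]=1  [7]=1  [8]=1
  size 2 → [0,2]=1  [2,6]=2  [2,7]=2  [2,8]=2  [3,7]=1  [5,6]=1  [6,7]=2  [6,8]=2  [7,8]=2
  size 3 → [0,2,6]=3  [0,2,7]=3  [0,2,8]=3  [2,3,7]=3  [2,5,6]=3  [2,6,7]=6  [2,6,8]=6  [2,7,8]=6  [3,6,7]=3  [3,7,8]=3  [4,5,6]=1  [5,6,7]=3  [5,6,8]=3  [6,7,8]=6
  size 4 → [0,2,3,7]=6  [0,2,5,6]=6  [0,2,6,7]=12  [0,2,6,8]=12  [0,2,7,8]=12  [1,4,5,6]=1  [2,3,6,7]=12  [2,3,7,8]=12  [2,4,5,6]=4  [2,5,6,7]=12  [2,5,6,8]=12  [2,6,7,8]=24  [3,5,6,7]=6  [3,6,7,8]=12  [4,5,6,7]=4  [4,5,6,8]=4  [5,6,7,8]=12
  size 5 → [0,2,3,6,7]=30  [0,2,3,7,8]=30  [0,2,4,5,6]=10  [0,2,5,6,7]=30  [0,2,5,6,8]=30  [0,2,6,7,8]=60  [1,2,4,5,6]=5  [1,4,5,6,7]=5  [1,4,5,6,8]=5  [2,3,5,6,7]=30  [2,3,6,7,8]=60  [2,4,5,6,7]=20  [2,4,5,6,8]=20  [2,5,6,7,8]=60  [3,4,5,6,7]=10  [3,5,6,7,8]=30  [4,5,6,7,8]=20
  size 6 → [0,1,2,4,5,6]=15  [0,2,3,5,6,7]=90  [0,2,3,6,7,8]=180  [0,2,4,5,6,7]=60  [0,2,4,5,6,8]=60  [0,2,5,6,7,8]=180  [1,2,4,5,6,7]=30  [1,2,4,5,6,8]=30  [1,3,4,5,6,7]=15  [1,4,5,6,7,8]=30  [2,3,4,5,6,7]=60  [2,3,5,6,7,8]=180  [2,4,5,6,7,8]=120  [3,4,5,6,7,8]=60
  size 7 → [0,1,2,4,5,6,7]=105  [0,1,2,4,5,6,8]=105  [0,2,3,4,5,6,7]=210  [0,2,3,5,6,7,8]=630  [0,2,4,5,6,7,8]=420  [1,2,3,4,5,6,7]=105  [1,2,4,5,6,7,8]=210  [1,3,4,5,6,7,8]=105  [2,3,4,5,6,7,8]=420
  first=0(o) contributes 840
  first=1(i) contributes 1680
  first=3(u) contributes 840
  first=8(b) contributes 420
|[w]| = 3780

3780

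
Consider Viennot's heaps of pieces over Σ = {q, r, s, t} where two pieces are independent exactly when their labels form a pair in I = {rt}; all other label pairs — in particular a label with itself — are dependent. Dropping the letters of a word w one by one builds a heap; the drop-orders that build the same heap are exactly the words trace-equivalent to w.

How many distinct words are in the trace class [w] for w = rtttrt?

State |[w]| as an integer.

15

#0=r has no predecessor
#1=t has no predecessor
#2=t depends on [1:t]
#3=t depends on [2:t]
#4=r depends on [0:r]
#5=t depends on [3:t]
sources: [0:r, 1:t]
N(rest) = Σ N(rest − s) over sources s of rest; N(one piece) = 1:
  size 1 → [4]=1  [5]=1
  size 2 → [0,4]=1  [3,5]=1  [4,5]=2
  size 3 → [0,4,5]=3  [2,3,5]=1  [3,4,5]=3
  size 4 → [0,3,4,5]=6  [1,2,3,5]=1  [2,3,4,5]=4
  first=0(r) contributes 5
  first=1(t) contributes 10
|[w]| = 15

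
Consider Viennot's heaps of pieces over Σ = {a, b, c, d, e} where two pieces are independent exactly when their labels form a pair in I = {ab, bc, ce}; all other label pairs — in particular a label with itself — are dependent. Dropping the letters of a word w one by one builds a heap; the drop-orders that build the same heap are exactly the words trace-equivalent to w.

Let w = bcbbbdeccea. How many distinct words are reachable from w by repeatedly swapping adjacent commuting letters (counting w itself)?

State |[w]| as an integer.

piece 0:b — minimal
piece 1:c — minimal
piece 2:b rests on {0:b}
piece 3:b rests on {2:b}
piece 4:b rests on {3:b}
piece 5:d rests on {1:c, 4:b}
piece 6:e rests on {5:d}
piece 7:c rests on {5:d}
piece 8:c rests on {7:c}
piece 9:e rests on {6:e}
piece 10:a rests on {8:c, 9:e}
minimal pieces: {0:b, 1:c}
ways to finish when only these pieces remain (= sum over removing one remaining piece with nothing left below it):
  1 left: {10}→1
  2 left: {8,10}→1  {9,10}→1
  3 left: {6,9,10}→1  {7,8,10}→1  {8,9,10}→2
  4 left: {6,8,9,10}→3  {7,8,9,10}→3
  5 left: {6,7,8,9,10}→6
  6 left: {5,6,7,8,9,10}→6
  7 left: {1,5,6,7,8,9,10}→6  {4,5,6,7,8,9,10}→6
  8 left: {1,4,5,6,7,8,9,10}→12  {3,4,5,6,7,8,9,10}→6
  9 left: {1,3,4,5,6,7,8,9,10}→18  {2,3,4,5,6,7,8,9,10}→6
  placing 0:b first → 24 extensions
  placing 1:c first → 6 extensions
total linear extensions = 30

30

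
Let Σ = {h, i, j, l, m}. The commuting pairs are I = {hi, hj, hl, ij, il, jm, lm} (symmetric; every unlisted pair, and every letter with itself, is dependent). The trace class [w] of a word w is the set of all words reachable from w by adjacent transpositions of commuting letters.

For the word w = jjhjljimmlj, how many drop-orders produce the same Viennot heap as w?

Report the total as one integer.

660

drop 0:j onto floor
drop 1:j onto {0:j}
drop 2:h onto floor
drop 3:j onto {1:j}
drop 4:l onto {3:j}
drop 5:j onto {4:l}
drop 6:i onto floor
drop 7:m onto {2:h, 6:i}
drop 8:m onto {7:m}
drop 9:l onto {5:j}
drop 10:j onto {9:l}
ground layer = {0:j, 2:h, 6:i}
drop-orders for the pieces not yet dropped (sum over which currently-grounded one goes next):
  1 to go: {8} 1  {10} 1
  2 to go: {7,8} 1  {8,10} 2  {9,10} 1
  3 to go: {2,7,8} 1  {5,9,10} 1  {6,7,8} 1  {7,8,10} 3  {8,9,10} 3
  4 to go: {2,6,7,8} 2  {2,7,8,10} 4  {4,5,9,10} 1  {5,8,9,10} 4  {6,7,8,10} 4  {7,8,9,10} 6
  5 to go: {2,6,7,8,10} 10  {2,7,8,9,10} 10  {3,4,5,9,10} 1  {4,5,8,9,10} 5  {5,7,8,9,10} 10  {6,7,8,9,10} 10
  6 to go: {1,3,4,5,9,10} 1  {2,5,7,8,9,10} 20  {2,6,7,8,9,10} 30  {3,4,5,8,9,10} 6  {4,5,7,8,9,10} 15  {5,6,7,8,9,10} 20
  7 to go: {0,1,3,4,5,9,10} 1  {1,3,4,5,8,9,10} 7  {2,4,5,7,8,9,10} 35  {2,5,6,7,8,9,10} 70  {3,4,5,7,8,9,10} 21  {4,5,6,7,8,9,10} 35
  8 to go: {0,1,3,4,5,8,9,10} 8  {1,3,4,5,7,8,9,10} 28  {2,3,4,5,7,8,9,10} 56  {2,4,5,6,7,8,9,10} 140  {3,4,5,6,7,8,9,10} 56
  9 to go: {0,1,3,4,5,7,8,9,10} 36  {1,2,3,4,5,7,8,9,10} 84  {1,3,4,5,6,7,8,9,10} 84  {2,3,4,5,6,7,8,9,10} 252
  if 0:j drops first: 420 orders
  if 2:h drops first: 120 orders
  if 6:i drops first: 120 orders
heap linearizations: 660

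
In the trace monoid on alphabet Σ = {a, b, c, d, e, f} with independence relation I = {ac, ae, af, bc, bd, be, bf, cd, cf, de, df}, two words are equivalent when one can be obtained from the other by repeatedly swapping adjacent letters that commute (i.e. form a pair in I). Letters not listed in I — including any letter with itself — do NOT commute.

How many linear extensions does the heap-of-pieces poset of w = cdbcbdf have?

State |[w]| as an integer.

630

piece 0:c — minimal
piece 1:d — minimal
piece 2:b — minimal
piece 3:c rests on {0:c}
piece 4:b rests on {2:b}
piece 5:d rests on {1:d}
piece 6:f — minimal
minimal pieces: {0:c, 1:d, 2:b, 6:f}
ways to finish when only these pieces remain (= sum over removing one remaining piece with nothing left below it):
  1 left: {3}→1  {4}→1  {5}→1  {6}→1
  2 left: {0,3}→1  {1,5}→1  {2,4}→1  {3,4}→2  {3,5}→2  {3,6}→2  {4,5}→2  {4,6}→2  {5,6}→2
  3 left: {0,3,4}→3  {0,3,5}→3  {0,3,6}→3  {1,3,5}→3  {1,4,5}→3  {1,5,6}→3  {2,3,4}→3  {2,4,5}→3  {2,4,6}→3  {3,4,5}→6  {3,4,6}→6  {3,5,6}→6  {4,5,6}→6
  4 left: {0,1,3,5}→6  {0,2,3,4}→6  {0,3,4,5}→12  {0,3,4,6}→12  {0,3,5,6}→12  {1,2,4,5}→6  {1,3,4,5}→12  {1,3,5,6}→12  {1,4,5,6}→12  {2,3,4,5}→12  {2,3,4,6}→12  {2,4,5,6}→12  {3,4,5,6}→24
  5 left: {0,1,3,4,5}→30  {0,1,3,5,6}→30  {0,2,3,4,5}→30  {0,2,3,4,6}→30  {0,3,4,5,6}→60  {1,2,3,4,5}→30  {1,2,4,5,6}→30  {1,3,4,5,6}→60  {2,3,4,5,6}→60
  placing 0:c first → 180 extensions
  placing 1:d first → 180 extensions
  placing 2:b first → 180 extensions
  placing 6:f first → 90 extensions
total linear extensions = 630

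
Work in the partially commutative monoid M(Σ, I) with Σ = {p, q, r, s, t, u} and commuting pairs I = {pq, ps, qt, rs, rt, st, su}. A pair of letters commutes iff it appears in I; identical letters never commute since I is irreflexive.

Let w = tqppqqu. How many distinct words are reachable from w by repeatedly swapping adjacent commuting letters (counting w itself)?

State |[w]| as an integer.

20

drop 0:t onto floor
drop 1:q onto floor
drop 2:p onto {0:t}
drop 3:p onto {2:p}
drop 4:q onto {1:q}
drop 5:q onto {4:q}
drop 6:u onto {3:p, 5:q}
ground layer = {0:t, 1:q}
drop-orders for the pieces not yet dropped (sum over which currently-grounded one goes next):
  1 to go: {6} 1
  2 to go: {3,6} 1  {5,6} 1
  3 to go: {2,3,6} 1  {3,5,6} 2  {4,5,6} 1
  4 to go: {0,2,3,6} 1  {1,4,5,6} 1  {2,3,5,6} 3  {3,4,5,6} 3
  5 to go: {0,2,3,5,6} 4  {1,3,4,5,6} 4  {2,3,4,5,6} 6
  if 0:t drops first: 10 orders
  if 1:q drops first: 10 orders
heap linearizations: 20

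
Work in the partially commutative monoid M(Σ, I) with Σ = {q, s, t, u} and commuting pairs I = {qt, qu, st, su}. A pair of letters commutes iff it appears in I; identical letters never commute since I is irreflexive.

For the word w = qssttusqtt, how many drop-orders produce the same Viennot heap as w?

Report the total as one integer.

drop 0:q onto floor
drop 1:s onto {0:q}
drop 2:s onto {1:s}
drop 3:t onto floor
drop 4:t onto {3:t}
drop 5:u onto {4:t}
drop 6:s onto {2:s}
drop 7:q onto {6:s}
drop 8:t onto {5:u}
drop 9:t onto {8:t}
ground layer = {0:q, 3:t}
drop-orders for the pieces not yet dropped (sum over which currently-grounded one goes next):
  1 to go: {7} 1  {9} 1
  2 to go: {6,7} 1  {7,9} 2  {8,9} 1
  3 to go: {2,6,7} 1  {5,8,9} 1  {6,7,9} 3  {7,8,9} 3
  4 to go: {1,2,6,7} 1  {2,6,7,9} 4  {4,5,8,9} 1  {5,7,8,9} 4  {6,7,8,9} 6
  5 to go: {0,1,2,6,7} 1  {1,2,6,7,9} 5  {2,6,7,8,9} 10  {3,4,5,8,9} 1  {4,5,7,8,9} 5  {5,6,7,8,9} 10
  6 to go: {0,1,2,6,7,9} 6  {1,2,6,7,8,9} 15  {2,5,6,7,8,9} 20  {3,4,5,7,8,9} 6  {4,5,6,7,8,9} 15
  7 to go: {0,1,2,6,7,8,9} 21  {1,2,5,6,7,8,9} 35  {2,4,5,6,7,8,9} 35  {3,4,5,6,7,8,9} 21
  8 to go: {0,1,2,5,6,7,8,9} 56  {1,2,4,5,6,7,8,9} 70  {2,3,4,5,6,7,8,9} 56
  if 0:q drops first: 126 orders
  if 3:t drops first: 126 orders
heap linearizations: 252

252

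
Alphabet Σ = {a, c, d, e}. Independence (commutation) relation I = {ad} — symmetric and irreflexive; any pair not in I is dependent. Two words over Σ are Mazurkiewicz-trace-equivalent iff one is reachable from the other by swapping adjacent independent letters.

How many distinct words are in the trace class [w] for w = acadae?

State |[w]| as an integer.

3

0(a) covers ∅
1(c) covers 0:a
2(a) covers 1:c
3(d) covers 1:c
4(a) covers 2:a
5(e) covers 3:d, 4:a
floor of heap: 0:a
completions by unplaced set U, small U first (add the entries for U minus each lowest piece of U):
  |U|=1: {5}:1
  |U|=2: {3,5}:1  {4,5}:1
  |U|=3: {2,4,5}:1  {3,4,5}:2
  |U|=4: {2,3,4,5}:3
  start at 0(a): 3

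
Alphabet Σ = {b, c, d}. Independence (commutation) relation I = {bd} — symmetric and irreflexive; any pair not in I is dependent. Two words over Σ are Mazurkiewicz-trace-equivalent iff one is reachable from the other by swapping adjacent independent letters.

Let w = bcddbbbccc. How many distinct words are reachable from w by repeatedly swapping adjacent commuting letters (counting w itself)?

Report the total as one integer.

10

piece 0:b — minimal
piece 1:c rests on {0:b}
piece 2:d rests on {1:c}
piece 3:d rests on {2:d}
piece 4:b rests on {1:c}
piece 5:b rests on {4:b}
piece 6:b rests on {5:b}
piece 7:c rests on {3:d, 6:b}
piece 8:c rests on {7:c}
piece 9:c rests on {8:c}
minimal pieces: {0:b}
ways to finish when only these pieces remain (= sum over removing one remaining piece with nothing left below it):
  1 left: {9}→1
  2 left: {8,9}→1
  3 left: {7,8,9}→1
  4 left: {3,7,8,9}→1  {6,7,8,9}→1
  5 left: {2,3,7,8,9}→1  {3,6,7,8,9}→2  {5,6,7,8,9}→1
  6 left: {2,3,6,7,8,9}→3  {3,5,6,7,8,9}→3  {4,5,6,7,8,9}→1
  7 left: {2,3,5,6,7,8,9}→6  {3,4,5,6,7,8,9}→4
  8 left: {2,3,4,5,6,7,8,9}→10
  placing 0:b first → 10 extensions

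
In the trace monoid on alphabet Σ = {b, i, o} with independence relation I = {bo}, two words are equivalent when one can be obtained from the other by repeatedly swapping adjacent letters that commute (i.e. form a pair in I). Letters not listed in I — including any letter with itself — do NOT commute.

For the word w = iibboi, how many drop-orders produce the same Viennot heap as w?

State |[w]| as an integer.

3

piece 0:i — minimal
piece 1:i rests on {0:i}
piece 2:b rests on {1:i}
piece 3:b rests on {2:b}
piece 4:o rests on {1:i}
piece 5:i rests on {3:b, 4:o}
minimal pieces: {0:i}
ways to finish when only these pieces remain (= sum over removing one remaining piece with nothing left below it):
  1 left: {5}→1
  2 left: {3,5}→1  {4,5}→1
  3 left: {2,3,5}→1  {3,4,5}→2
  4 left: {2,3,4,5}→3
  placing 0:i first → 3 extensions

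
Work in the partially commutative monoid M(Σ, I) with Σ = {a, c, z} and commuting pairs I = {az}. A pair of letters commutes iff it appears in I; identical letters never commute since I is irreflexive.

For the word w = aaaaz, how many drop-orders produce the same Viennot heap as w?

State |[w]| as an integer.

5

drop 0:a onto floor
drop 1:a onto {0:a}
drop 2:a onto {1:a}
drop 3:a onto {2:a}
drop 4:z onto floor
ground layer = {0:a, 4:z}
drop-orders for the pieces not yet dropped (sum over which currently-grounded one goes next):
  1 to go: {3} 1  {4} 1
  2 to go: {2,3} 1  {3,4} 2
  3 to go: {1,2,3} 1  {2,3,4} 3
  if 0:a drops first: 4 orders
  if 4:z drops first: 1 orders
heap linearizations: 5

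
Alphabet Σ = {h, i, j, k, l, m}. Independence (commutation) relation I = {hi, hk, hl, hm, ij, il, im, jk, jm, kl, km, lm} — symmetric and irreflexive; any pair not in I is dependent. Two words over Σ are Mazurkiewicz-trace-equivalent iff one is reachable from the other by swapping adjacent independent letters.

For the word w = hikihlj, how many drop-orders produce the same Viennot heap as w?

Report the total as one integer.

0(h) covers ∅
1(i) covers ∅
2(k) covers 1:i
3(i) covers 2:k
4(h) covers 0:h
5(l) covers ∅
6(j) covers 4:h, 5:l
floor of heap: 0:h, 1:i, 5:l
completions by unplaced set U, small U first (add the entries for U minus each lowest piece of U):
  |U|=1: {3}:1  {6}:1
  |U|=2: {2,3}:1  {3,6}:2  {4,6}:1  {5,6}:1
  |U|=3: {0,4,6}:1  {1,2,3}:1  {2,3,6}:3  {3,4,6}:3  {3,5,6}:3  {4,5,6}:2
  |U|=4: {0,3,4,6}:4  {0,4,5,6}:3  {1,2,3,6}:4  {2,3,4,6}:6  {2,3,5,6}:6  {3,4,5,6}:8
  |U|=5: {0,2,3,4,6}:10  {0,3,4,5,6}:15  {1,2,3,4,6}:10  {1,2,3,5,6}:10  {2,3,4,5,6}:20
  start at 0(h): 40
  start at 1(i): 45
  start at 5(l): 20
sum over floor = 105

105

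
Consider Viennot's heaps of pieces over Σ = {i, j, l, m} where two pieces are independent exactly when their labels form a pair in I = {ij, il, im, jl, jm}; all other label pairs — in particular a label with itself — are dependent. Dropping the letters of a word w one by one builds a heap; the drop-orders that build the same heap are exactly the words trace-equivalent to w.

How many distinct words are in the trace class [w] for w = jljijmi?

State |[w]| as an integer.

drop 0:j onto floor
drop 1:l onto floor
drop 2:j onto {0:j}
drop 3:i onto floor
drop 4:j onto {2:j}
drop 5:m onto {1:l}
drop 6:i onto {3:i}
ground layer = {0:j, 1:l, 3:i}
drop-orders for the pieces not yet dropped (sum over which currently-grounded one goes next):
  1 to go: {4} 1  {5} 1  {6} 1
  2 to go: {1,5} 1  {2,4} 1  {3,6} 1  {4,5} 2  {4,6} 2  {5,6} 2
  3 to go: {0,2,4} 1  {1,4,5} 3  {1,5,6} 3  {2,4,5} 3  {2,4,6} 3  {3,4,6} 3  {3,5,6} 3  {4,5,6} 6
  4 to go: {0,2,4,5} 4  {0,2,4,6} 4  {1,2,4,5} 6  {1,3,5,6} 6  {1,4,5,6} 12  {2,3,4,6} 6  {2,4,5,6} 12  {3,4,5,6} 12
  5 to go: {0,1,2,4,5} 10  {0,2,3,4,6} 10  {0,2,4,5,6} 20  {1,2,4,5,6} 30  {1,3,4,5,6} 30  {2,3,4,5,6} 30
  if 0:j drops first: 90 orders
  if 1:l drops first: 60 orders
  if 3:i drops first: 60 orders
heap linearizations: 210

210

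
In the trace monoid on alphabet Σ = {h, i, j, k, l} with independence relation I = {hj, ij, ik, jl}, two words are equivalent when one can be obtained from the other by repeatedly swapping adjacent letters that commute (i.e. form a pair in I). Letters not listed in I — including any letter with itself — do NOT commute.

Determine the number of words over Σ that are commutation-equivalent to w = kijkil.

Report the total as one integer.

0(k) covers ∅
1(i) covers ∅
2(j) covers 0:k
3(k) covers 2:j
4(i) covers 1:i
5(l) covers 3:k, 4:i
floor of heap: 0:k, 1:i
completions by unplaced set U, small U first (add the entries for U minus each lowest piece of U):
  |U|=1: {5}:1
  |U|=2: {3,5}:1  {4,5}:1
  |U|=3: {1,4,5}:1  {2,3,5}:1  {3,4,5}:2
  |U|=4: {0,2,3,5}:1  {1,3,4,5}:3  {2,3,4,5}:3
  start at 0(k): 6
  start at 1(i): 4
sum over floor = 10

10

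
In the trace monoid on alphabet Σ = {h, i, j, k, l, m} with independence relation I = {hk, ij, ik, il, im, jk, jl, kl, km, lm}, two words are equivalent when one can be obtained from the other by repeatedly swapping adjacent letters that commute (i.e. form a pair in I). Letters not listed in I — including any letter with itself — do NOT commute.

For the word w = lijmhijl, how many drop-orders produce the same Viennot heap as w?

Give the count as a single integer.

72

piece 0:l — minimal
piece 1:i — minimal
piece 2:j — minimal
piece 3:m rests on {2:j}
piece 4:h rests on {0:l, 1:i, 3:m}
piece 5:i rests on {4:h}
piece 6:j rests on {4:h}
piece 7:l rests on {4:h}
minimal pieces: {0:l, 1:i, 2:j}
ways to finish when only these pieces remain (= sum over removing one remaining piece with nothing left below it):
  1 left: {5}→1  {6}→1  {7}→1
  2 left: {5,6}→2  {5,7}→2  {6,7}→2
  3 left: {5,6,7}→6
  4 left: {4,5,6,7}→6
  5 left: {0,4,5,6,7}→6  {1,4,5,6,7}→6  {3,4,5,6,7}→6
  6 left: {0,1,4,5,6,7}→12  {0,3,4,5,6,7}→12  {1,3,4,5,6,7}→12  {2,3,4,5,6,7}→6
  placing 0:l first → 18 extensions
  placing 1:i first → 18 extensions
  placing 2:j first → 36 extensions
total linear extensions = 72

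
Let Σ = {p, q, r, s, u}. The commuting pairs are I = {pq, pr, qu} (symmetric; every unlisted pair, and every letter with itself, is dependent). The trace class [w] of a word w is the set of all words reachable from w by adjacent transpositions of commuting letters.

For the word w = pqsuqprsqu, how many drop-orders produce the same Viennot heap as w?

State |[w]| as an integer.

0(p) covers ∅
1(q) covers ∅
2(s) covers 0:p, 1:q
3(u) covers 2:s
4(q) covers 2:s
5(p) covers 3:u
6(r) covers 3:u, 4:q
7(s) covers 5:p, 6:r
8(q) covers 7:s
9(u) covers 7:s
floor of heap: 0:p, 1:q
completions by unplaced set U, small U first (add the entries for U minus each lowest piece of U):
  |U|=1: {8}:1  {9}:1
  |U|=2: {8,9}:2
  |U|=3: {7,8,9}:2
  |U|=4: {5,7,8,9}:2  {6,7,8,9}:2
  |U|=5: {4,6,7,8,9}:2  {5,6,7,8,9}:4
  |U|=6: {3,5,6,7,8,9}:4  {4,5,6,7,8,9}:6
  |U|=7: {3,4,5,6,7,8,9}:10
  |U|=8: {2,3,4,5,6,7,8,9}:10
  start at 0(p): 10
  start at 1(q): 10
sum over floor = 20

20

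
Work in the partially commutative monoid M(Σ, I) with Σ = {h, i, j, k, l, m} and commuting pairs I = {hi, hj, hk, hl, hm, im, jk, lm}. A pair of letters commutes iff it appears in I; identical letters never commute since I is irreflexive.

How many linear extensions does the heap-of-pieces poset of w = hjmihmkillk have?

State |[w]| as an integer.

#0=h has no predecessor
#1=j has no predecessor
#2=m depends on [1:j]
#3=i depends on [1:j]
#4=h depends on [0:h]
#5=m depends on [2:m]
#6=k depends on [3:i, 5:m]
#7=i depends on [6:k]
#8=l depends on [7:i]
#9=l depends on [8:l]
#10=k depends on [9:l]
sources: [0:h, 1:j]
N(rest) = Σ N(rest − s) over sources s of rest; N(one piece) = 1:
  size 1 → [4]=1  [10]=1
  size 2 → [0,4]=1  [4,10]=2  [9,10]=1
  size 3 → [0,4,10]=3  [4,9,10]=3  [8,9,10]=1
  size 4 → [0,4,9,10]=6  [4,8,9,10]=4  [7,8,9,10]=1
  size 5 → [0,4,8,9,10]=10  [4,7,8,9,10]=5  [6,7,8,9,10]=1
  size 6 → [0,4,7,8,9,10]=15  [3,6,7,8,9,10]=1  [4,6,7,8,9,10]=6  [5,6,7,8,9,10]=1
  size 7 → [0,4,6,7,8,9,10]=21  [2,5,6,7,8,9,10]=1  [3,4,6,7,8,9,10]=7  [3,5,6,7,8,9,10]=2  [4,5,6,7,8,9,10]=7
  size 8 → [0,3,4,6,7,8,9,10]=28  [0,4,5,6,7,8,9,10]=28  [2,3,5,6,7,8,9,10]=3  [2,4,5,6,7,8,9,10]=8  [3,4,5,6,7,8,9,10]=16
  size 9 → [0,2,4,5,6,7,8,9,10]=36  [0,3,4,5,6,7,8,9,10]=72  [1,2,3,5,6,7,8,9,10]=3  [2,3,4,5,6,7,8,9,10]=27
  first=0(h) contributes 30
  first=1(j) contributes 135
|[w]| = 165

165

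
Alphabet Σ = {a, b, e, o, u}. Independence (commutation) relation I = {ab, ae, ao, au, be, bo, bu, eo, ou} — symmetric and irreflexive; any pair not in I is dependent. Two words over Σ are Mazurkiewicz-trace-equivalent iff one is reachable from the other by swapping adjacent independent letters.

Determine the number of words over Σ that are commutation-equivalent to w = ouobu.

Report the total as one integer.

piece 0:o — minimal
piece 1:u — minimal
piece 2:o rests on {0:o}
piece 3:b — minimal
piece 4:u rests on {1:u}
minimal pieces: {0:o, 1:u, 3:b}
ways to finish when only these pieces remain (= sum over removing one remaining piece with nothing left below it):
  1 left: {2}→1  {3}→1  {4}→1
  2 left: {0,2}→1  {1,4}→1  {2,3}→2  {2,4}→2  {3,4}→2
  3 left: {0,2,3}→3  {0,2,4}→3  {1,2,4}→3  {1,3,4}→3  {2,3,4}→6
  placing 0:o first → 12 extensions
  placing 1:u first → 12 extensions
  placing 3:b first → 6 extensions
total linear extensions = 30

30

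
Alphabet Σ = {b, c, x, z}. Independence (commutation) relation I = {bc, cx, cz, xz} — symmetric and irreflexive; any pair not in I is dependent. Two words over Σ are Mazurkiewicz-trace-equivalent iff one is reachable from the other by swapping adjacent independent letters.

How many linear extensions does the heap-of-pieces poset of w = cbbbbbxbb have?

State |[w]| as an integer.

9

0(c) covers ∅
1(b) covers ∅
2(b) covers 1:b
3(b) covers 2:b
4(b) covers 3:b
5(b) covers 4:b
6(x) covers 5:b
7(b) covers 6:x
8(b) covers 7:b
floor of heap: 0:c, 1:b
completions by unplaced set U, small U first (add the entries for U minus each lowest piece of U):
  |U|=1: {0}:1  {8}:1
  |U|=2: {0,8}:2  {7,8}:1
  |U|=3: {0,7,8}:3  {6,7,8}:1
  |U|=4: {0,6,7,8}:4  {5,6,7,8}:1
  |U|=5: {0,5,6,7,8}:5  {4,5,6,7,8}:1
  |U|=6: {0,4,5,6,7,8}:6  {3,4,5,6,7,8}:1
  |U|=7: {0,3,4,5,6,7,8}:7  {2,3,4,5,6,7,8}:1
  start at 0(c): 1
  start at 1(b): 8
sum over floor = 9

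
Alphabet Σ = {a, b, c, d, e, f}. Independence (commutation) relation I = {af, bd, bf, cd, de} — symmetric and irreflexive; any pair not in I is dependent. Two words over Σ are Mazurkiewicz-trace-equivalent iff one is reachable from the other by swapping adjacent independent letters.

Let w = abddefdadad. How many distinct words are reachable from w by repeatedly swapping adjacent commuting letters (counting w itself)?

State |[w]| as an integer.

6

piece 0:a — minimal
piece 1:b rests on {0:a}
piece 2:d rests on {0:a}
piece 3:d rests on {2:d}
piece 4:e rests on {1:b}
piece 5:f rests on {3:d, 4:e}
piece 6:d rests on {5:f}
piece 7:a rests on {6:d}
piece 8:d rests on {7:a}
piece 9:a rests on {8:d}
piece 10:d rests on {9:a}
minimal pieces: {0:a}
ways to finish when only these pieces remain (= sum over removing one remaining piece with nothing left below it):
  1 left: {10}→1
  2 left: {9,10}→1
  3 left: {8,9,10}→1
  4 left: {7,8,9,10}→1
  5 left: {6,7,8,9,10}→1
  6 left: {5,6,7,8,9,10}→1
  7 left: {3,5,6,7,8,9,10}→1  {4,5,6,7,8,9,10}→1
  8 left: {1,4,5,6,7,8,9,10}→1  {2,3,5,6,7,8,9,10}→1  {3,4,5,6,7,8,9,10}→2
  9 left: {1,3,4,5,6,7,8,9,10}→3  {2,3,4,5,6,7,8,9,10}→3
  placing 0:a first → 6 extensions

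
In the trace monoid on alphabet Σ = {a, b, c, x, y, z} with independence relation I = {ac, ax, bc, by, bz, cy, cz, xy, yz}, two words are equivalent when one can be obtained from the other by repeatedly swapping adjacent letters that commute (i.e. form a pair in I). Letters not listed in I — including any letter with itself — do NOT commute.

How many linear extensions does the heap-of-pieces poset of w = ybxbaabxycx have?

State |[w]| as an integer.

piece 0:y — minimal
piece 1:b — minimal
piece 2:x rests on {1:b}
piece 3:b rests on {2:x}
piece 4:a rests on {0:y, 3:b}
piece 5:a rests on {4:a}
piece 6:b rests on {5:a}
piece 7:x rests on {6:b}
piece 8:y rests on {5:a}
piece 9:c rests on {7:x}
piece 10:x rests on {9:c}
minimal pieces: {0:y, 1:b}
ways to finish when only these pieces remain (= sum over removing one remaining piece with nothing left below it):
  1 left: {8}→1  {10}→1
  2 left: {8,10}→2  {9,10}→1
  3 left: {7,9,10}→1  {8,9,10}→3
  4 left: {6,7,9,10}→1  {7,8,9,10}→4
  5 left: {6,7,8,9,10}→5
  6 left: {5,6,7,8,9,10}→5
  7 left: {4,5,6,7,8,9,10}→5
  8 left: {0,4,5,6,7,8,9,10}→5  {3,4,5,6,7,8,9,10}→5
  9 left: {0,3,4,5,6,7,8,9,10}→10  {2,3,4,5,6,7,8,9,10}→5
  placing 0:y first → 5 extensions
  placing 1:b first → 15 extensions
total linear extensions = 20

20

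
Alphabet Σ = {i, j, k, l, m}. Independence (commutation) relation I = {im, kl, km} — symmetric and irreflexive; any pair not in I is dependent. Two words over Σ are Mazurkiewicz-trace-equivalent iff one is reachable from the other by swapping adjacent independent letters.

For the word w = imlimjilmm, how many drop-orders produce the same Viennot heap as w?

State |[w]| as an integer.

4

#0=i has no predecessor
#1=m has no predecessor
#2=l depends on [0:i, 1:m]
#3=i depends on [2:l]
#4=m depends on [2:l]
#5=j depends on [3:i, 4:m]
#6=i depends on [5:j]
#7=l depends on [6:i]
#8=m depends on [7:l]
#9=m depends on [8:m]
sources: [0:i, 1:m]
N(rest) = Σ N(rest − s) over sources s of rest; N(one piece) = 1:
  size 1 → [9]=1
  size 2 → [8,9]=1
  size 3 → [7,8,9]=1
  size 4 → [6,7,8,9]=1
  size 5 → [5,6,7,8,9]=1
  size 6 → [3,5,6,7,8,9]=1  [4,5,6,7,8,9]=1
  size 7 → [3,4,5,6,7,8,9]=2
  size 8 → [2,3,4,5,6,7,8,9]=2
  first=0(i) contributes 2
  first=1(m) contributes 2
|[w]| = 4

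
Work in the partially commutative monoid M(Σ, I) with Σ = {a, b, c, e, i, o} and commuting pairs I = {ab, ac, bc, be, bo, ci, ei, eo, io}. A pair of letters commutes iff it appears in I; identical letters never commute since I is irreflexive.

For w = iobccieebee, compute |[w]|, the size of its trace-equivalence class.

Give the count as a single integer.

330

0(i) covers ∅
1(o) covers ∅
2(b) covers 0:i
3(c) covers 1:o
4(c) covers 3:c
5(i) covers 2:b
6(e) covers 4:c
7(e) covers 6:e
8(b) covers 5:i
9(e) covers 7:e
10(e) covers 9:e
floor of heap: 0:i, 1:o
completions by unplaced set U, small U first (add the entries for U minus each lowest piece of U):
  |U|=1: {8}:1  {10}:1
  |U|=2: {5,8}:1  {8,10}:2  {9,10}:1
  |U|=3: {2,5,8}:1  {5,8,10}:3  {7,9,10}:1  {8,9,10}:3
  |U|=4: {0,2,5,8}:1  {2,5,8,10}:4  {5,8,9,10}:6  {6,7,9,10}:1  {7,8,9,10}:4
  |U|=5: {0,2,5,8,10}:5  {2,5,8,9,10}:10  {4,6,7,9,10}:1  {5,7,8,9,10}:10  {6,7,8,9,10}:5
  |U|=6: {0,2,5,8,9,10}:15  {2,5,7,8,9,10}:20  {3,4,6,7,9,10}:1  {4,6,7,8,9,10}:6  {5,6,7,8,9,10}:15
  |U|=7: {0,2,5,7,8,9,10}:35  {1,3,4,6,7,9,10}:1  {2,5,6,7,8,9,10}:35  {3,4,6,7,8,9,10}:7  {4,5,6,7,8,9,10}:21
  |U|=8: {0,2,5,6,7,8,9,10}:70  {1,3,4,6,7,8,9,10}:8  {2,4,5,6,7,8,9,10}:56  {3,4,5,6,7,8,9,10}:28
  |U|=9: {0,2,4,5,6,7,8,9,10}:126  {1,3,4,5,6,7,8,9,10}:36  {2,3,4,5,6,7,8,9,10}:84
  start at 0(i): 120
  start at 1(o): 210
sum over floor = 330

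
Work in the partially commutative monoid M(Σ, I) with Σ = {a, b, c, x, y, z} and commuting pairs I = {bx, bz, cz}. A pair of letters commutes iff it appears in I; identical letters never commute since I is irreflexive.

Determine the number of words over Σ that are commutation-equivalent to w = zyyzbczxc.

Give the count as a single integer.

piece 0:z — minimal
piece 1:y rests on {0:z}
piece 2:y rests on {1:y}
piece 3:z rests on {2:y}
piece 4:b rests on {2:y}
piece 5:c rests on {4:b}
piece 6:z rests on {3:z}
piece 7:x rests on {5:c, 6:z}
piece 8:c rests on {7:x}
minimal pieces: {0:z}
ways to finish when only these pieces remain (= sum over removing one remaining piece with nothing left below it):
  1 left: {8}→1
  2 left: {7,8}→1
  3 left: {5,7,8}→1  {6,7,8}→1
  4 left: {3,6,7,8}→1  {4,5,7,8}→1  {5,6,7,8}→2
  5 left: {3,5,6,7,8}→3  {4,5,6,7,8}→3
  6 left: {3,4,5,6,7,8}→6
  7 left: {2,3,4,5,6,7,8}→6
  placing 0:z first → 6 extensions

6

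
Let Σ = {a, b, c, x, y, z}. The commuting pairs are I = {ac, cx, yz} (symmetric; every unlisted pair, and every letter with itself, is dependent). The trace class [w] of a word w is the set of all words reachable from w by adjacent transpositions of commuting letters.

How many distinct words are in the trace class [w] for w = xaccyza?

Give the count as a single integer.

12

piece 0:x — minimal
piece 1:a rests on {0:x}
piece 2:c — minimal
piece 3:c rests on {2:c}
piece 4:y rests on {1:a, 3:c}
piece 5:z rests on {1:a, 3:c}
piece 6:a rests on {4:y, 5:z}
minimal pieces: {0:x, 2:c}
ways to finish when only these pieces remain (= sum over removing one remaining piece with nothing left below it):
  1 left: {6}→1
  2 left: {4,6}→1  {5,6}→1
  3 left: {4,5,6}→2
  4 left: {1,4,5,6}→2  {3,4,5,6}→2
  5 left: {0,1,4,5,6}→2  {1,3,4,5,6}→4  {2,3,4,5,6}→2
  placing 0:x first → 6 extensions
  placing 2:c first → 6 extensions
total linear extensions = 12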